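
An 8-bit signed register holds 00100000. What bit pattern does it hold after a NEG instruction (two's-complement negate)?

11100000

Invert: 11011111. Add 1: 11100000.
Check: 00100000 = 32, 11100000 = -32.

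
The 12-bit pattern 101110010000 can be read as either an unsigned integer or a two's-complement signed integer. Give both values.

unsigned = 2960, signed = -1136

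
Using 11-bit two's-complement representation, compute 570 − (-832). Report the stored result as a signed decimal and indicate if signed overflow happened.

-646; overflow

570 → 01000111010
-832 → 10011000000
Subtract via negate-and-add: invert 10011000000 + 1 = 01101000000 (i.e. 832).
  01000111010
+ 01101000000
= 10101111010
Result 10101111010: MSB = 1 → 1402 − 2048 = -646.
Both addends (after negating the subtrahend) are non-negative but the stored result is negative: signed overflow. The true value 570 − (-832) = 1402 lies outside [-1024, 1023].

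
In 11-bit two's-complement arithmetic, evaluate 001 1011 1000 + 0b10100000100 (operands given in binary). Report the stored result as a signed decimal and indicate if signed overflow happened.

001 1011 1000 → 00110111000 = 440 (signed)
0b10100000100 → 10100000100 = -764 (signed)
  00110111000
+ 10100000100
= 11010111100
Result 11010111100: MSB = 1 → 1724 − 2048 = -324.
Addends have opposite signs, so signed overflow cannot occur.

-324; no overflow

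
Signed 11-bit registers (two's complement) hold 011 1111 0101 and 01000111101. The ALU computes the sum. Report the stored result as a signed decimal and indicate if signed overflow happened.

011 1111 0101 → 01111110101 = 1013 (signed)
01000111101 = 573 (signed)
  01111110101
+ 01000111101
= 11000110010
Result 11000110010: MSB = 1 → 1586 − 2048 = -462.
Both addends are non-negative but the stored result is negative: signed overflow. The true value 1013 + 573 = 1586 lies outside [-1024, 1023].

-462; overflow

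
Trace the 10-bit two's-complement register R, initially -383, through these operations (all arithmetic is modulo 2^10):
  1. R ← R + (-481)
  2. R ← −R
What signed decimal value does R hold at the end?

-160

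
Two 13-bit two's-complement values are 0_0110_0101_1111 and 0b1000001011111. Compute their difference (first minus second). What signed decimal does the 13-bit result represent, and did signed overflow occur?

0_0110_0101_1111 → 0011001011111 = 1631 (signed)
0b1000001011111 → 1000001011111 = -4001 (signed)
Subtract via negate-and-add: invert 1000001011111 + 1 = 0111110100001 (i.e. 4001).
  0011001011111
+ 0111110100001
= 1011000000000
Result 1011000000000: MSB = 1 → 5632 − 8192 = -2560.
Both addends (after negating the subtrahend) are non-negative but the stored result is negative: signed overflow. The true value 1631 − (-4001) = 5632 lies outside [-4096, 4095].

-2560; overflow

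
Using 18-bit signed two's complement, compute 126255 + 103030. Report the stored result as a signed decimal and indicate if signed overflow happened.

-32859; overflow

126255 → 011110110100101111
103030 → 011001001001110110
  011110110100101111
+ 011001001001110110
= 110111111110100101
Result 110111111110100101: MSB = 1 → 229285 − 262144 = -32859.
Both addends are non-negative but the stored result is negative: signed overflow. The true value 126255 + 103030 = 229285 lies outside [-131072, 131071].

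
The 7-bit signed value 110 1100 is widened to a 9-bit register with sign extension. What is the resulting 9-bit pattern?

111101100

MSB of 1101100 is 1; replicate it into the new high bits.
11|1101100 → 111101100 (still -20).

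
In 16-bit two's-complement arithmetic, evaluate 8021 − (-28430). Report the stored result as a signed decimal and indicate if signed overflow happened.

8021 → 0001111101010101
-28430 → 1001000011110010
Subtract via negate-and-add: invert 1001000011110010 + 1 = 0110111100001110 (i.e. 28430).
  0001111101010101
+ 0110111100001110
= 1000111001100011
Result 1000111001100011: MSB = 1 → 36451 − 65536 = -29085.
Both addends (after negating the subtrahend) are non-negative but the stored result is negative: signed overflow. The true value 8021 − (-28430) = 36451 lies outside [-32768, 32767].

-29085; overflow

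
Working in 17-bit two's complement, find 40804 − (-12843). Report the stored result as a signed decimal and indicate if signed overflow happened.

40804 → 01001111101100100
-12843 → 11100110111010101
Subtract via negate-and-add: invert 11100110111010101 + 1 = 00011001000101011 (i.e. 12843).
  01001111101100100
+ 00011001000101011
= 01101000110001111
Result 01101000110001111: MSB = 0 → value 53647.
Both addends (after negating the subtrahend) are non-negative and so is the stored result: no signed overflow.

53647; no overflow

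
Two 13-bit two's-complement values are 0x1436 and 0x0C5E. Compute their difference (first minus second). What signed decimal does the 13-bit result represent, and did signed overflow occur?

0x1436 = 1010000110110 = -3018 (signed)
0x0C5E = 0110001011110 = 3166 (signed)
Subtract via negate-and-add: invert 0110001011110 + 1 = 1001110100010 (i.e. -3166).
  1010000110110
+ 1001110100010
= 0011111011000  (discard carry-out 1)
Result 0011111011000: MSB = 0 → value 2008.
Both addends (after negating the subtrahend) are negative but the stored result is non-negative: signed overflow. The true value -3018 − 3166 = -6184 lies outside [-4096, 4095].

2008; overflow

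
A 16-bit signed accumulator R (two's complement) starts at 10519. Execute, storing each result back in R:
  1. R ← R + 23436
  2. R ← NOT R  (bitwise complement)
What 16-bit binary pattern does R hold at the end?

0111101101011100

Start: R = 10519 = 0010100100010111.
R = 10519 + 23436 = 33955; wraps to -31581 = 1000010010100011
R = NOT 1000010010100011 = 0111101101011100 = 31580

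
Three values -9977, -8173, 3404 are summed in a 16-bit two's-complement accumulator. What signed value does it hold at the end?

-14746

-9977 + (-8173) = -18150 (1011100100011010)
-18150 + 3404 = -14746 (1100011001100110)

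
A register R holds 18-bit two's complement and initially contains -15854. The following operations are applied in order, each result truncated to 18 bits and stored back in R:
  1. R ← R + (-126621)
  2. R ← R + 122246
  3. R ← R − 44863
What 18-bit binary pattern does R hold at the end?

110000000110111100

Start: R = -15854 = 111100001000010010.
R = -15854 + (-126621) = -142475; wraps to 119669 = 011101001101110101
R = 119669 + 122246 = 241915; wraps to -20229 = 111011000011111011
R = -20229 − 44863 = -65092 = 110000000110111100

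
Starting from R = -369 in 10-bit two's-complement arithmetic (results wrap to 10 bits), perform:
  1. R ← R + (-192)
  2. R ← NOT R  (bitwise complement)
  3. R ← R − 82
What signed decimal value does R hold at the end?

478

Start: R = -369 = 1010001111.
R = -369 + (-192) = -561; wraps to 463 = 0111001111
R = NOT 0111001111 = 1000110000 = -464
R = -464 − 82 = -546; wraps to 478 = 0111011110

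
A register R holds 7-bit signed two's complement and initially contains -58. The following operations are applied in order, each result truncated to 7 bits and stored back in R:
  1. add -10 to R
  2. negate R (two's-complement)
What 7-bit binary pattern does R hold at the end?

Start: R = -58 = 1000110.
R = -58 + (-10) = -68; wraps to 60 = 0111100
R = −(60) = -60 = 1000100

1000100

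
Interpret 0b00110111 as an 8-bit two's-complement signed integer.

55

MSB is 0, so the value is non-negative: 00110111 = 55.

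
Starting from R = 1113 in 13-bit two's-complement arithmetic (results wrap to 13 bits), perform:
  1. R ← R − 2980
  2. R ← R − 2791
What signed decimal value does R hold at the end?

3534

Start: R = 1113 = 0010001011001.
R = 1113 − 2980 = -1867 = 1100010110101
R = -1867 − 2791 = -4658; wraps to 3534 = 0110111001110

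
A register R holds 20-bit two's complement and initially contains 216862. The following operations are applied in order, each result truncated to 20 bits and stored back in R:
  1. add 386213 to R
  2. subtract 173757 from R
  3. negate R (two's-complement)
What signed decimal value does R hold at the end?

Start: R = 216862 = 00110100111100011110.
R = 216862 + 386213 = 603075; wraps to -445501 = 10010011001111000011
R = -445501 − 173757 = -619258; wraps to 429318 = 01101000110100000110
R = −(429318) = -429318 = 10010111001011111010

-429318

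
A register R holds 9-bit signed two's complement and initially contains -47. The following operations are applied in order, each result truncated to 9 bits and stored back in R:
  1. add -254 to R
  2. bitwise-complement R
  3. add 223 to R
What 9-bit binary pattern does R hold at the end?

Start: R = -47 = 111010001.
R = -47 + (-254) = -301; wraps to 211 = 011010011
R = NOT 011010011 = 100101100 = -212
R = -212 + 223 = 11 = 000001011

000001011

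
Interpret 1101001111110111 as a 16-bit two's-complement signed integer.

MSB is 1, so the value is negative.
Unsigned reading: 54263. Subtract 2^16 = 65536: 54263 − 65536 = -11273.

-11273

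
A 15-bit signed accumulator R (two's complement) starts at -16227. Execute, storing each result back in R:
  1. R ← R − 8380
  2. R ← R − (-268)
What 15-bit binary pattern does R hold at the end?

010000011101101

Start: R = -16227 = 100000010011101.
R = -16227 − 8380 = -24607; wraps to 8161 = 001111111100001
R = 8161 − (-268) = 8429 = 010000011101101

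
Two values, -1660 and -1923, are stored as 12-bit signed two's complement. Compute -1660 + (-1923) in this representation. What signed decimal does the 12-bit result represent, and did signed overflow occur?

513; overflow

-1660 → 100110000100
-1923 → 100001111101
  100110000100
+ 100001111101
= 001000000001  (discard carry-out 1)
Result 001000000001: MSB = 0 → value 513.
Both addends are negative but the stored result is non-negative: signed overflow. The true value -1660 + (-1923) = -3583 lies outside [-2048, 2047].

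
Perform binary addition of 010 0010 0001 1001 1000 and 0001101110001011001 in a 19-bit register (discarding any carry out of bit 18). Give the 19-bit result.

  0100010000110011000
+ 0001101110001011001
= 0101111110111110001

0101111110111110001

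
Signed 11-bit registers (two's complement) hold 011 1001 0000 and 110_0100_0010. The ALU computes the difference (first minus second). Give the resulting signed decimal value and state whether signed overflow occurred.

011 1001 0000 → 01110010000 = 912 (signed)
110_0100_0010 → 11001000010 = -446 (signed)
Subtract via negate-and-add: invert 11001000010 + 1 = 00110111110 (i.e. 446).
  01110010000
+ 00110111110
= 10101001110
Result 10101001110: MSB = 1 → 1358 − 2048 = -690.
Both addends (after negating the subtrahend) are non-negative but the stored result is negative: signed overflow. The true value 912 − (-446) = 1358 lies outside [-1024, 1023].

-690; overflow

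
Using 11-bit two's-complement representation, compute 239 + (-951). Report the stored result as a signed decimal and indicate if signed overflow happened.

239 → 00011101111
-951 → 10001001001
  00011101111
+ 10001001001
= 10100111000
Result 10100111000: MSB = 1 → 1336 − 2048 = -712.
Addends have opposite signs, so signed overflow cannot occur.

-712; no overflow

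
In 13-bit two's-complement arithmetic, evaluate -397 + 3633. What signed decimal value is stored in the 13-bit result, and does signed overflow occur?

-397 → 1111001110011
3633 → 0111000110001
  1111001110011
+ 0111000110001
= 0110010100100  (discard carry-out 1)
Result 0110010100100: MSB = 0 → value 3236.
Addends have opposite signs, so signed overflow cannot occur.

3236; no overflow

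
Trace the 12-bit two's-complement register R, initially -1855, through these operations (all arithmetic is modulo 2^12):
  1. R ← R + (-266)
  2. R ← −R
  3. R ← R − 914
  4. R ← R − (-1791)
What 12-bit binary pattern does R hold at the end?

Start: R = -1855 = 100011000001.
R = -1855 + (-266) = -2121; wraps to 1975 = 011110110111
R = −(1975) = -1975 = 100001001001
R = -1975 − 914 = -2889; wraps to 1207 = 010010110111
R = 1207 − (-1791) = 2998; wraps to -1098 = 101110110110

101110110110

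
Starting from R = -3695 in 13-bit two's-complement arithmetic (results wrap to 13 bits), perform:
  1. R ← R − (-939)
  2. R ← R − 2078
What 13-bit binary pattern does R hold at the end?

Start: R = -3695 = 1000110010001.
R = -3695 − (-939) = -2756 = 1010100111100
R = -2756 − 2078 = -4834; wraps to 3358 = 0110100011110

0110100011110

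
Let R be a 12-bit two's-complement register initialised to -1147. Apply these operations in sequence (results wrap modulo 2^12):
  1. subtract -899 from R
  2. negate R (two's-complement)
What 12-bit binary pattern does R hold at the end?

Start: R = -1147 = 101110000101.
R = -1147 − (-899) = -248 = 111100001000
R = −(-248) = 248 = 000011111000

000011111000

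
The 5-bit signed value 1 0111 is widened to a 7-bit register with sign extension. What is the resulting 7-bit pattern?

MSB of 10111 is 1; replicate it into the new high bits.
11|10111 → 1110111 (still -9).

1110111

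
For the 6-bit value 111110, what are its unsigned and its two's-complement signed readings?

unsigned = 62, signed = -2

Unsigned: 111110 = 62.
Signed: MSB=1 → 62 − 64 = -2.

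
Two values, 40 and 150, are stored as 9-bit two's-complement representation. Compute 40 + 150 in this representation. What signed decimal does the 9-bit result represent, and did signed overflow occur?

190; no overflow

40 → 000101000
150 → 010010110
  000101000
+ 010010110
= 010111110
Result 010111110: MSB = 0 → value 190.
Both addends are non-negative and so is the stored result: no signed overflow.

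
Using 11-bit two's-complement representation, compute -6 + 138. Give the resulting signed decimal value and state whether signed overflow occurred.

132; no overflow

-6 → 11111111010
138 → 00010001010
  11111111010
+ 00010001010
= 00010000100  (discard carry-out 1)
Result 00010000100: MSB = 0 → value 132.
Addends have opposite signs, so signed overflow cannot occur.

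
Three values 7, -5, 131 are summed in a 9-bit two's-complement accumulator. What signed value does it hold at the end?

7 + (-5) = 2 (000000010)
2 + 131 = 133 (010000101)

133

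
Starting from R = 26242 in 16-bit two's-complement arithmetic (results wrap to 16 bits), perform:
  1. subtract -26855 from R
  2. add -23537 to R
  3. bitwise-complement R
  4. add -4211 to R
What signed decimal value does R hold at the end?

Start: R = 26242 = 0110011010000010.
R = 26242 − (-26855) = 53097; wraps to -12439 = 1100111101101001
R = -12439 + (-23537) = -35976; wraps to 29560 = 0111001101111000
R = NOT 0111001101111000 = 1000110010000111 = -29561
R = -29561 + (-4211) = -33772; wraps to 31764 = 0111110000010100

31764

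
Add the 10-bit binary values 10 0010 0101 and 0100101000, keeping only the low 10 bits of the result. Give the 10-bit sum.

1101001101

  1000100101
+ 0100101000
= 1101001101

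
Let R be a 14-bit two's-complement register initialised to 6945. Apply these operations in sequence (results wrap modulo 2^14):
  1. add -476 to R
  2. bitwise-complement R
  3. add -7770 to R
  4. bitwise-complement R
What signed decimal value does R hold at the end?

Start: R = 6945 = 01101100100001.
R = 6945 + (-476) = 6469 = 01100101000101
R = NOT 01100101000101 = 10011010111010 = -6470
R = -6470 + (-7770) = -14240; wraps to 2144 = 00100001100000
R = NOT 00100001100000 = 11011110011111 = -2145

-2145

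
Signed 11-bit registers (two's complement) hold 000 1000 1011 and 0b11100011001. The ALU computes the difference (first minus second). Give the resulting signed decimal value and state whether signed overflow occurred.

000 1000 1011 → 00010001011 = 139 (signed)
0b11100011001 → 11100011001 = -231 (signed)
Subtract via negate-and-add: invert 11100011001 + 1 = 00011100111 (i.e. 231).
  00010001011
+ 00011100111
= 00101110010
Result 00101110010: MSB = 0 → value 370.
Both addends (after negating the subtrahend) are non-negative and so is the stored result: no signed overflow.

370; no overflow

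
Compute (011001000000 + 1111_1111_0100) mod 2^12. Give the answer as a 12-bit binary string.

011000110100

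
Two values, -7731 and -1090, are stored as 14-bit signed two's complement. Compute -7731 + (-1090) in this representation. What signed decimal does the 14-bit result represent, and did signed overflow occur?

-7731 → 10000111001101
-1090 → 11101110111110
  10000111001101
+ 11101110111110
= 01110110001011  (discard carry-out 1)
Result 01110110001011: MSB = 0 → value 7563.
Both addends are negative but the stored result is non-negative: signed overflow. The true value -7731 + (-1090) = -8821 lies outside [-8192, 8191].

7563; overflow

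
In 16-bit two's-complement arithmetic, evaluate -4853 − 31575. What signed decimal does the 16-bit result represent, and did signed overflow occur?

-4853 → 1110110100001011
31575 → 0111101101010111
Subtract via negate-and-add: invert 0111101101010111 + 1 = 1000010010101001 (i.e. -31575).
  1110110100001011
+ 1000010010101001
= 0111000110110100  (discard carry-out 1)
Result 0111000110110100: MSB = 0 → value 29108.
Both addends (after negating the subtrahend) are negative but the stored result is non-negative: signed overflow. The true value -4853 − 31575 = -36428 lies outside [-32768, 32767].

29108; overflow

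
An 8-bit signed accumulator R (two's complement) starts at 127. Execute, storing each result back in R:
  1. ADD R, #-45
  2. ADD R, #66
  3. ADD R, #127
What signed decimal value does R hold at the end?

19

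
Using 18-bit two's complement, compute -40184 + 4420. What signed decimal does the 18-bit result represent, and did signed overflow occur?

-40184 → 110110001100001000
4420 → 000001000101000100
  110110001100001000
+ 000001000101000100
= 110111010001001100
Result 110111010001001100: MSB = 1 → 226380 − 262144 = -35764.
Addends have opposite signs, so signed overflow cannot occur.

-35764; no overflow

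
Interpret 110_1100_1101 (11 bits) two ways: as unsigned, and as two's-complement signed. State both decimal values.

unsigned = 1741, signed = -307

Unsigned: 11011001101 = 1741.
Signed: MSB=1 → 1741 − 2048 = -307.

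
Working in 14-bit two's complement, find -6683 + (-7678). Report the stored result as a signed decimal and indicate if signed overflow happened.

2023; overflow

-6683 → 10010111100101
-7678 → 10001000000010
  10010111100101
+ 10001000000010
= 00011111100111  (discard carry-out 1)
Result 00011111100111: MSB = 0 → value 2023.
Both addends are negative but the stored result is non-negative: signed overflow. The true value -6683 + (-7678) = -14361 lies outside [-8192, 8191].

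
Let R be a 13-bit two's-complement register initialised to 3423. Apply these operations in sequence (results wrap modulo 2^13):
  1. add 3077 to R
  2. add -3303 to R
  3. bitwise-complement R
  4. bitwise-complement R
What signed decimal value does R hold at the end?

3197

Start: R = 3423 = 0110101011111.
R = 3423 + 3077 = 6500; wraps to -1692 = 1100101100100
R = -1692 + (-3303) = -4995; wraps to 3197 = 0110001111101
R = NOT 0110001111101 = 1001110000010 = -3198
R = NOT 1001110000010 = 0110001111101 = 3197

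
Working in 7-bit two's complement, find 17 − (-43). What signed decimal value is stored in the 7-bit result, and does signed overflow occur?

17 → 0010001
-43 → 1010101
Subtract via negate-and-add: invert 1010101 + 1 = 0101011 (i.e. 43).
  0010001
+ 0101011
= 0111100
Result 0111100: MSB = 0 → value 60.
Both addends (after negating the subtrahend) are non-negative and so is the stored result: no signed overflow.

60; no overflow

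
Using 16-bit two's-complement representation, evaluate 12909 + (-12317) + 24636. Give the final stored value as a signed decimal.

25228

12909 + (-12317) = 592 (0000001001010000)
592 + 24636 = 25228 (0110001010001100)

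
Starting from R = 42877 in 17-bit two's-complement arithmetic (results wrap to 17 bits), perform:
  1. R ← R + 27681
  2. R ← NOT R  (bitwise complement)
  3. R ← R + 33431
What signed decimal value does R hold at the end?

Start: R = 42877 = 01010011101111101.
R = 42877 + 27681 = 70558; wraps to -60514 = 10001001110011110
R = NOT 10001001110011110 = 01110110001100001 = 60513
R = 60513 + 33431 = 93944; wraps to -37128 = 10110111011111000

-37128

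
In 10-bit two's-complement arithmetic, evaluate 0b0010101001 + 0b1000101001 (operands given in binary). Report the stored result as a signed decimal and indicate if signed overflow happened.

0b0010101001 → 0010101001 = 169 (signed)
0b1000101001 → 1000101001 = -471 (signed)
  0010101001
+ 1000101001
= 1011010010
Result 1011010010: MSB = 1 → 722 − 1024 = -302.
Addends have opposite signs, so signed overflow cannot occur.

-302; no overflow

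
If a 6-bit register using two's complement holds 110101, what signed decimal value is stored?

-11

MSB is 1, so the value is negative.
Invert: 001010. Add 1: 001011 = 11. So the value is −11.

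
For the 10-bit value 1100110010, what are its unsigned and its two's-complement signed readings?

Unsigned: 1100110010 = 818.
Signed: MSB=1 → 818 − 1024 = -206.

unsigned = 818, signed = -206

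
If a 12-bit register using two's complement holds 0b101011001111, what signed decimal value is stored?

-1329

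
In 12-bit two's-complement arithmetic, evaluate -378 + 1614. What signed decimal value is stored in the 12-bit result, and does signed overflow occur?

1236; no overflow

-378 → 111010000110
1614 → 011001001110
  111010000110
+ 011001001110
= 010011010100  (discard carry-out 1)
Result 010011010100: MSB = 0 → value 1236.
Addends have opposite signs, so signed overflow cannot occur.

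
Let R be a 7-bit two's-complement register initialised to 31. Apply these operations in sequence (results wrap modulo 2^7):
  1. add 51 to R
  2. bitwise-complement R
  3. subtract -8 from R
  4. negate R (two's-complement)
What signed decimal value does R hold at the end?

Start: R = 31 = 0011111.
R = 31 + 51 = 82; wraps to -46 = 1010010
R = NOT 1010010 = 0101101 = 45
R = 45 − (-8) = 53 = 0110101
R = −(53) = -53 = 1001011

-53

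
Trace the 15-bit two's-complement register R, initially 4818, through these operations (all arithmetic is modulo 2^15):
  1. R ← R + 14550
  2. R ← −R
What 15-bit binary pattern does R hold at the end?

011010001011000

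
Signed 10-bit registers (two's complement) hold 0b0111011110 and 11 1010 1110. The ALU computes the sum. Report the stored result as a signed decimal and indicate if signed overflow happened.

396; no overflow

0b0111011110 → 0111011110 = 478 (signed)
11 1010 1110 → 1110101110 = -82 (signed)
  0111011110
+ 1110101110
= 0110001100  (discard carry-out 1)
Result 0110001100: MSB = 0 → value 396.
Addends have opposite signs, so signed overflow cannot occur.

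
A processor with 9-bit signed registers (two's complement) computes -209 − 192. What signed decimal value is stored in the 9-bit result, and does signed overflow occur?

-209 → 100101111
192 → 011000000
Subtract via negate-and-add: invert 011000000 + 1 = 101000000 (i.e. -192).
  100101111
+ 101000000
= 001101111  (discard carry-out 1)
Result 001101111: MSB = 0 → value 111.
Both addends (after negating the subtrahend) are negative but the stored result is non-negative: signed overflow. The true value -209 − 192 = -401 lies outside [-256, 255].

111; overflow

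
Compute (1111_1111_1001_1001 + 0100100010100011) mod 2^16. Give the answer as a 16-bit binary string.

0100100000111100

  1111111110011001
+ 0100100010100011
= 0100100000111100  (discard carry-out 1)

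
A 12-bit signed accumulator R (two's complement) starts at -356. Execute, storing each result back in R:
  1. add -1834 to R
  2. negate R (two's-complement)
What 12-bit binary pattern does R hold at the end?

100010001110

Start: R = -356 = 111010011100.
R = -356 + (-1834) = -2190; wraps to 1906 = 011101110010
R = −(1906) = -1906 = 100010001110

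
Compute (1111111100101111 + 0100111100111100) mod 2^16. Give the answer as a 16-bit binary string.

0100111001101011

  1111111100101111
+ 0100111100111100
= 0100111001101011  (discard carry-out 1)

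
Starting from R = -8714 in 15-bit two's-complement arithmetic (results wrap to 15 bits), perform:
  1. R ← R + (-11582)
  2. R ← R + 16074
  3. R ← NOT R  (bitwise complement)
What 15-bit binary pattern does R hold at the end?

001000001111101

Start: R = -8714 = 101110111110110.
R = -8714 + (-11582) = -20296; wraps to 12472 = 011000010111000
R = 12472 + 16074 = 28546; wraps to -4222 = 110111110000010
R = NOT 110111110000010 = 001000001111101 = 4221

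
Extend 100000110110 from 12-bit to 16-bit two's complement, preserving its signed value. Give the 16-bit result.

MSB of 100000110110 is 1; replicate it into the new high bits.
1111|100000110110 → 1111100000110110 (still -1994).

1111100000110110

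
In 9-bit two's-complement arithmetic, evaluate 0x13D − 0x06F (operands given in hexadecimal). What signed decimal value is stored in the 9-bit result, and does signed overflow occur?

206; overflow

0x13D = 100111101 = -195 (signed)
0x06F = 001101111 = 111 (signed)
Subtract via negate-and-add: invert 001101111 + 1 = 110010001 (i.e. -111).
  100111101
+ 110010001
= 011001110  (discard carry-out 1)
Result 011001110: MSB = 0 → value 206.
Both addends (after negating the subtrahend) are negative but the stored result is non-negative: signed overflow. The true value -195 − 111 = -306 lies outside [-256, 255].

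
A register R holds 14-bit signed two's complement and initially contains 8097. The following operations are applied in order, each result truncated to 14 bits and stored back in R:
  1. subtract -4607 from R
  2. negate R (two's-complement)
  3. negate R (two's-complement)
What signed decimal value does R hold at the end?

-3680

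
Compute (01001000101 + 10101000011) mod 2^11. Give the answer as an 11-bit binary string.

11110001000

  01001000101
+ 10101000011
= 11110001000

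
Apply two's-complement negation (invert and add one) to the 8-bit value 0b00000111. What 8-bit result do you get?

Invert: 11111000. Add 1: 11111001.

11111001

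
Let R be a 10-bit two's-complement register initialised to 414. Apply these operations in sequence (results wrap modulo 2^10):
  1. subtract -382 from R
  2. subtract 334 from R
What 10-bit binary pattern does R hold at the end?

Start: R = 414 = 0110011110.
R = 414 − (-382) = 796; wraps to -228 = 1100011100
R = -228 − 334 = -562; wraps to 462 = 0111001110

0111001110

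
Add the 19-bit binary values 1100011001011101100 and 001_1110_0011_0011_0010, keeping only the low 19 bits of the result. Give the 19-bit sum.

0000001011000011110

  1100011001011101100
+ 0011110001100110010
= 0000001011000011110  (discard carry-out 1)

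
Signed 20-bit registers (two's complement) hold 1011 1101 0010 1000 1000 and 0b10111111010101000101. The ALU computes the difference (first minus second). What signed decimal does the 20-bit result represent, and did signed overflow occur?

-8893; no overflow

1011 1101 0010 1000 1000 → 10111101001010001000 = -273784 (signed)
0b10111111010101000101 → 10111111010101000101 = -264891 (signed)
Subtract via negate-and-add: invert 10111111010101000101 + 1 = 01000000101010111011 (i.e. 264891).
  10111101001010001000
+ 01000000101010111011
= 11111101110101000011
Result 11111101110101000011: MSB = 1 → 1039683 − 1048576 = -8893.
Addends (after negating the subtrahend) have opposite signs, so signed overflow cannot occur.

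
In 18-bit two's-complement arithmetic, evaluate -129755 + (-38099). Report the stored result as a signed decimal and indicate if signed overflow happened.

94290; overflow

-129755 → 100000010100100101
-38099 → 110110101100101101
  100000010100100101
+ 110110101100101101
= 010111000001010010  (discard carry-out 1)
Result 010111000001010010: MSB = 0 → value 94290.
Both addends are negative but the stored result is non-negative: signed overflow. The true value -129755 + (-38099) = -167854 lies outside [-131072, 131071].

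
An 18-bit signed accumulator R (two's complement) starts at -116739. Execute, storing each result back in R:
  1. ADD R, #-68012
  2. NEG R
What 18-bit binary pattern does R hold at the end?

101101000110101111

Start: R = -116739 = 100011011111111101.
R = -116739 + (-68012) = -184751; wraps to 77393 = 010010111001010001
R = −(77393) = -77393 = 101101000110101111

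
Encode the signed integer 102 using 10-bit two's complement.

0001100110

102 is non-negative, so write it directly in 10 bits: 0001100110.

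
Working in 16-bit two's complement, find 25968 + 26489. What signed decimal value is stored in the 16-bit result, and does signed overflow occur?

-13079; overflow

25968 → 0110010101110000
26489 → 0110011101111001
  0110010101110000
+ 0110011101111001
= 1100110011101001
Result 1100110011101001: MSB = 1 → 52457 − 65536 = -13079.
Both addends are non-negative but the stored result is negative: signed overflow. The true value 25968 + 26489 = 52457 lies outside [-32768, 32767].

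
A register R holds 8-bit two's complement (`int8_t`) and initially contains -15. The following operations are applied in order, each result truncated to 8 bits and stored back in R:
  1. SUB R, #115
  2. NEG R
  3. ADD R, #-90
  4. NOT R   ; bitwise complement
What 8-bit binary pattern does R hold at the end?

Start: R = -15 = 11110001.
R = -15 − 115 = -130; wraps to 126 = 01111110
R = −(126) = -126 = 10000010
R = -126 + (-90) = -216; wraps to 40 = 00101000
R = NOT 00101000 = 11010111 = -41

11010111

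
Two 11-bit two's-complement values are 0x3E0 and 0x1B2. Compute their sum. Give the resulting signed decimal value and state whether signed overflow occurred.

-622; overflow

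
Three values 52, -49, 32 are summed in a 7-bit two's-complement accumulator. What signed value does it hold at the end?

52 + (-49) = 3 (0000011)
3 + 32 = 35 (0100011)

35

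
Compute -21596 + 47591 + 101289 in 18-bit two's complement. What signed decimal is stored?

127284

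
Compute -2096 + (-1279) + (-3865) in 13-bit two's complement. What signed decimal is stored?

-2096 + (-1279) = -3375 (1001011010001)
-3375 + (-3865) = -7240 → wraps to 952 (0001110111000)

952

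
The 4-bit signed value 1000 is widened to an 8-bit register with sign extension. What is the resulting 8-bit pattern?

11111000

MSB of 1000 is 1; replicate it into the new high bits.
1111|1000 → 11111000 (still -8).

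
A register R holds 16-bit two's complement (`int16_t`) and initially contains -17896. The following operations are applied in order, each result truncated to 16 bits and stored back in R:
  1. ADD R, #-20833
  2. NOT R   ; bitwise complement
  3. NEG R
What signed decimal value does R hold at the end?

Start: R = -17896 = 1011101000011000.
R = -17896 + (-20833) = -38729; wraps to 26807 = 0110100010110111
R = NOT 0110100010110111 = 1001011101001000 = -26808
R = −(-26808) = 26808 = 0110100010111000

26808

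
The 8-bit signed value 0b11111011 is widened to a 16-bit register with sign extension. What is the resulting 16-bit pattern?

1111111111111011

MSB of 11111011 is 1; replicate it into the new high bits.
11111111|11111011 → 1111111111111011 (still -5).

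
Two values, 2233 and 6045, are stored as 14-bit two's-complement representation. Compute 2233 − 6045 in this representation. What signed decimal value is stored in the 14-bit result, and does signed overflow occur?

-3812; no overflow

2233 → 00100010111001
6045 → 01011110011101
Subtract via negate-and-add: invert 01011110011101 + 1 = 10100001100011 (i.e. -6045).
  00100010111001
+ 10100001100011
= 11000100011100
Result 11000100011100: MSB = 1 → 12572 − 16384 = -3812.
Addends (after negating the subtrahend) have opposite signs, so signed overflow cannot occur.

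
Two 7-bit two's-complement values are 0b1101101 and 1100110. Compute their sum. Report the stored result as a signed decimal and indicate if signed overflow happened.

0b1101101 → 1101101 = -19 (signed)
1100110 = -26 (signed)
  1101101
+ 1100110
= 1010011  (discard carry-out 1)
Result 1010011: MSB = 1 → 83 − 128 = -45.
Both addends are negative and so is the stored result: no signed overflow.

-45; no overflow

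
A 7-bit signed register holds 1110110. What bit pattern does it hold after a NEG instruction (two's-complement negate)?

Invert: 0001001. Add 1: 0001010.
Check: 1110110 = -10, 0001010 = 10.

0001010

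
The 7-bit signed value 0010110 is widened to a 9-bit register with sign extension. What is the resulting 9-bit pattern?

000010110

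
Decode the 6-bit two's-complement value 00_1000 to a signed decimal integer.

MSB is 0, so the value is non-negative: 001000 = 8.

8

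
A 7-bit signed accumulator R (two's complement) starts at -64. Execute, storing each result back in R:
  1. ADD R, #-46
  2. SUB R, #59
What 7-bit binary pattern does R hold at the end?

1010111

Start: R = -64 = 1000000.
R = -64 + (-46) = -110; wraps to 18 = 0010010
R = 18 − 59 = -41 = 1010111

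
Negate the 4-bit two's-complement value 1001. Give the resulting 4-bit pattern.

Invert: 0110. Add 1: 0111.

0111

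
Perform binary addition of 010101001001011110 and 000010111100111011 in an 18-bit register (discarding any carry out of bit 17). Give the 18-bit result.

  010101001001011110
+ 000010111100111011
= 011000000110011001

011000000110011001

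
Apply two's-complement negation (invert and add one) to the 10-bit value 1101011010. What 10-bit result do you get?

0010100110

Invert: 0010100101. Add 1: 0010100110.
Check: 1101011010 = -166, 0010100110 = 166.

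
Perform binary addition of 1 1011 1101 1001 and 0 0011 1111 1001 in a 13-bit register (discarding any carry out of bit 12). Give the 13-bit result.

1111111010010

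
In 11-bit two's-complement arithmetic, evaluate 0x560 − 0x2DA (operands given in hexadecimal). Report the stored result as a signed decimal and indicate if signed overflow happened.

0x560 = 10101100000 = -672 (signed)
0x2DA = 01011011010 = 730 (signed)
Subtract via negate-and-add: invert 01011011010 + 1 = 10100100110 (i.e. -730).
  10101100000
+ 10100100110
= 01010000110  (discard carry-out 1)
Result 01010000110: MSB = 0 → value 646.
Both addends (after negating the subtrahend) are negative but the stored result is non-negative: signed overflow. The true value -672 − 730 = -1402 lies outside [-1024, 1023].

646; overflow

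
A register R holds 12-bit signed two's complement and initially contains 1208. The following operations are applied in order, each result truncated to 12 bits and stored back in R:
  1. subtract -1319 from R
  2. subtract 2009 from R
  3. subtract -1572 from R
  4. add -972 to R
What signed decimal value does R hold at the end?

Start: R = 1208 = 010010111000.
R = 1208 − (-1319) = 2527; wraps to -1569 = 100111011111
R = -1569 − 2009 = -3578; wraps to 518 = 001000000110
R = 518 − (-1572) = 2090; wraps to -2006 = 100000101010
R = -2006 + (-972) = -2978; wraps to 1118 = 010001011110

1118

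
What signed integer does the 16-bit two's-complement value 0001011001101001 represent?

5737

MSB is 0, so the value is non-negative: 0001011001101001 = 5737.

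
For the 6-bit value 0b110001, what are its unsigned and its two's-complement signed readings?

Unsigned: 110001 = 49.
Signed: MSB=1 → 49 − 64 = -15.

unsigned = 49, signed = -15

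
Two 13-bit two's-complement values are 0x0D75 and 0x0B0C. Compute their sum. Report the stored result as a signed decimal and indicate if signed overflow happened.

0x0D75 = 0110101110101 = 3445 (signed)
0x0B0C = 0101100001100 = 2828 (signed)
  0110101110101
+ 0101100001100
= 1100010000001
Result 1100010000001: MSB = 1 → 6273 − 8192 = -1919.
Both addends are non-negative but the stored result is negative: signed overflow. The true value 3445 + 2828 = 6273 lies outside [-4096, 4095].

-1919; overflow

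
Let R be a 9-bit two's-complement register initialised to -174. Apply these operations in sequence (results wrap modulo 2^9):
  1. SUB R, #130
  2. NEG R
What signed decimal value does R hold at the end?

Start: R = -174 = 101010010.
R = -174 − 130 = -304; wraps to 208 = 011010000
R = −(208) = -208 = 100110000

-208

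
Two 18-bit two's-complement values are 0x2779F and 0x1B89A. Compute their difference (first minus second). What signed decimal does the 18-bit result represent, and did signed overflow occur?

0x2779F = 100111011110011111 = -100449 (signed)
0x1B89A = 011011100010011010 = 112794 (signed)
Subtract via negate-and-add: invert 011011100010011010 + 1 = 100100011101100110 (i.e. -112794).
  100111011110011111
+ 100100011101100110
= 001011111100000101  (discard carry-out 1)
Result 001011111100000101: MSB = 0 → value 48901.
Both addends (after negating the subtrahend) are negative but the stored result is non-negative: signed overflow. The true value -100449 − 112794 = -213243 lies outside [-131072, 131071].

48901; overflow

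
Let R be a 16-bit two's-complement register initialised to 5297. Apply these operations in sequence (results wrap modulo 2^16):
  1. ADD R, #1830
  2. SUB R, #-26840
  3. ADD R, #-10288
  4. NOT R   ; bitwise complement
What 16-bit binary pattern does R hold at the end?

Start: R = 5297 = 0001010010110001.
R = 5297 + 1830 = 7127 = 0001101111010111
R = 7127 − (-26840) = 33967; wraps to -31569 = 1000010010101111
R = -31569 + (-10288) = -41857; wraps to 23679 = 0101110001111111
R = NOT 0101110001111111 = 1010001110000000 = -23680

1010001110000000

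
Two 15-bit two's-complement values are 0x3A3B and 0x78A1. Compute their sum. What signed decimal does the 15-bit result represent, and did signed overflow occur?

13020; no overflow

0x3A3B = 011101000111011 = 14907 (signed)
0x78A1 = 111100010100001 = -1887 (signed)
  011101000111011
+ 111100010100001
= 011001011011100  (discard carry-out 1)
Result 011001011011100: MSB = 0 → value 13020.
Addends have opposite signs, so signed overflow cannot occur.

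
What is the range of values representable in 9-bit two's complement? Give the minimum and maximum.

Minimum: −2^8 = -256.
Maximum: 2^8 − 1 = 255.

min = -256, max = 255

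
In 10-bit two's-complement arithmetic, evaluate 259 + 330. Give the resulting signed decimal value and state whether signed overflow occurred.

-435; overflow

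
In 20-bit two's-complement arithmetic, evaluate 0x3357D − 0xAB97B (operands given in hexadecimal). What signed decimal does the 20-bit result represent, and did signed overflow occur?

0x3357D = 00110011010101111101 = 210301 (signed)
0xAB97B = 10101011100101111011 = -345733 (signed)
Subtract via negate-and-add: invert 10101011100101111011 + 1 = 01010100011010000101 (i.e. 345733).
  00110011010101111101
+ 01010100011010000101
= 10000111110000000010
Result 10000111110000000010: MSB = 1 → 556034 − 1048576 = -492542.
Both addends (after negating the subtrahend) are non-negative but the stored result is negative: signed overflow. The true value 210301 − (-345733) = 556034 lies outside [-524288, 524287].

-492542; overflow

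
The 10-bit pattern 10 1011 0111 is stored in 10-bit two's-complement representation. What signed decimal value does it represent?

MSB is 1, so the value is negative.
Invert: 0101001000. Add 1: 0101001001 = 329. So the value is −329.

-329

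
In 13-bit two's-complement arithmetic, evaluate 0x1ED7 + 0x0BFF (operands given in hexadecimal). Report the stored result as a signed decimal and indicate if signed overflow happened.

2774; no overflow

0x1ED7 = 1111011010111 = -297 (signed)
0x0BFF = 0101111111111 = 3071 (signed)
  1111011010111
+ 0101111111111
= 0101011010110  (discard carry-out 1)
Result 0101011010110: MSB = 0 → value 2774.
Addends have opposite signs, so signed overflow cannot occur.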